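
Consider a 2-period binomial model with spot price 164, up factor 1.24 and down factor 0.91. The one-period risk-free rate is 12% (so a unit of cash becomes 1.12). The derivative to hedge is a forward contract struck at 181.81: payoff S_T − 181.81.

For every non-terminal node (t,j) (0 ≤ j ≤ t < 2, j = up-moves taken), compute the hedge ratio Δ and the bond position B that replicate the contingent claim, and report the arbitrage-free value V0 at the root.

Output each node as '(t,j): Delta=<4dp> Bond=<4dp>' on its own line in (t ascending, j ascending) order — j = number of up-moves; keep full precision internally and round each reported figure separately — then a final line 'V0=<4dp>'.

(0,0): Delta=1.0000 Bond=-144.9378
(1,0): Delta=1.0000 Bond=-162.3304
(1,1): Delta=1.0000 Bond=-162.3304
V0=19.0622

No-arbitrage ⇒ martingale measure with p* = (R−d)/(u−d) = 0.6364.
At expiry t=2: V(2,0)=-46.0016, V(2,1)=3.2476, V(2,2)=70.3564
Node (1,0) S=149.2400: V=(p*·3.2476+(1−p*)·-46.0016)/1.12=-13.0904; Δ=(3.2476−-46.0016)/(185.0576−135.8084)=1.0000; B=V−Δ·S=-162.3304
Node (1,1) S=203.3600: V=(p*·70.3564+(1−p*)·3.2476)/1.12=41.0296; Δ=(70.3564−3.2476)/(252.1664−185.0576)=1.0000; B=V−Δ·S=-162.3304
Node (0,0) S=164.0000: V=(p*·41.0296+(1−p*)·-13.0904)/1.12=19.0622; Δ=(41.0296−-13.0904)/(203.3600−149.2400)=1.0000; B=V−Δ·S=-144.9378
Self-financing check: at every node Δ·S+B equals the discounted successor values.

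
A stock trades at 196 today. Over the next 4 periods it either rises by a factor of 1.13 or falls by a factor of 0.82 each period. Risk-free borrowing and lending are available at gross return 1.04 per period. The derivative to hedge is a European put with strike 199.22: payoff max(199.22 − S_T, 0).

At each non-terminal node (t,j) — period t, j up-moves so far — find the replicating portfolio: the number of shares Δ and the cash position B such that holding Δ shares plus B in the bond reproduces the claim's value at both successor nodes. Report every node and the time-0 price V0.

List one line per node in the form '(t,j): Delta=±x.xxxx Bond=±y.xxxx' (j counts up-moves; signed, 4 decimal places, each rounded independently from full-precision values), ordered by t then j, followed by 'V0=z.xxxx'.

Risk-neutral probability p* = (R−d)/(u−d) = (1.04−0.82)/(1.13−0.82) = 0.7097.
Terminal values V(4,·): V(4,0)=110.6041, V(4,1)=77.1030, V(4,2)=30.9368, V(4,3)=0.0000, V(4,4)=0.0000
  t=3,j=0: stock 108.0681 → up 122.1170 (V=77.1030), down 88.6159 (V=110.6041). Price 83.4896; hedge Δ=-1.0000, bond B=191.5577.
  t=3,j=1: stock 148.9232 → up 168.2832 (V=30.9368), down 122.1170 (V=77.1030). Price 42.6345; hedge Δ=-1.0000, bond B=191.5577.
  t=3,j=2: stock 205.2234 → up 231.9024 (V=0.0000), down 168.2832 (V=30.9368). Price 8.6362; hedge Δ=-0.4863, bond B=108.4325.
  t=3,j=3: stock 282.8078 → up 319.5728 (V=0.0000), down 231.9024 (V=0.0000). Price 0.0000; hedge Δ=0.0000, bond B=0.0000.
  t=2,j=0: stock 131.7904 → up 148.9232 (V=42.6345), down 108.0681 (V=83.4896). Price 52.3997; hedge Δ=-1.0000, bond B=184.1901.
  t=2,j=1: stock 181.6136 → up 205.2234 (V=8.6362), down 148.9232 (V=42.6345). Price 17.7949; hedge Δ=-0.6039, bond B=127.4669.
  t=2,j=2: stock 250.2724 → up 282.8078 (V=0.0000), down 205.2234 (V=8.6362). Price 2.4109; hedge Δ=-0.1113, bond B=30.2696.
  t=1,j=0: stock 160.7200 → up 181.6136 (V=17.7949), down 131.7904 (V=52.3997). Price 26.7706; hedge Δ=-0.6946, bond B=138.3990.
  t=1,j=1: stock 221.4800 → up 250.2724 (V=2.4109), down 181.6136 (V=17.7949). Price 6.6127; hedge Δ=-0.2241, bond B=56.2386.
  t=0,j=0: stock 196.0000 → up 221.4800 (V=6.6127), down 160.7200 (V=26.7706). Price 11.9856; hedge Δ=-0.3318, bond B=77.0112.
The time-0 hedge costs 11.9856, which is the no-arbitrage price.

(0,0): Delta=-0.3318 Bond=77.0112
(1,0): Delta=-0.6946 Bond=138.3990
(1,1): Delta=-0.2241 Bond=56.2386
(2,0): Delta=-1.0000 Bond=184.1901
(2,1): Delta=-0.6039 Bond=127.4669
(2,2): Delta=-0.1113 Bond=30.2696
(3,0): Delta=-1.0000 Bond=191.5577
(3,1): Delta=-1.0000 Bond=191.5577
(3,2): Delta=-0.4863 Bond=108.4325
(3,3): Delta=0.0000 Bond=0.0000
V0=11.9856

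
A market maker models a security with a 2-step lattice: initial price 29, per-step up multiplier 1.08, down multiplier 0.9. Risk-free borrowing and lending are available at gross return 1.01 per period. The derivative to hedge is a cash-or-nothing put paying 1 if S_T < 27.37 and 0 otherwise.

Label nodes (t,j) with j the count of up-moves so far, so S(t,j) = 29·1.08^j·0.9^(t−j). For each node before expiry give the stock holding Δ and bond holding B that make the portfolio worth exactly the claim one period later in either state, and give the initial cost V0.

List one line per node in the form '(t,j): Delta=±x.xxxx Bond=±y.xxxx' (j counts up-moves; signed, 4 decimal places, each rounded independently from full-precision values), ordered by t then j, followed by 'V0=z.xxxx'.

(0,0): Delta=-0.0738 Bond=2.2874
(1,0): Delta=-0.2129 Bond=5.9406
(1,1): Delta=0.0000 Bond=0.0000
V0=0.1483

Risk-neutral probability p* = (R−d)/(u−d) = (1.01−0.9)/(1.08−0.9) = 0.6111.
Terminal values V(2,·): V(2,0)=1.0000, V(2,1)=0.0000, V(2,2)=0.0000
Node (1,0) S=26.1000: V=(p*·0.0000+(1−p*)·1.0000)/1.01=0.3850; Δ=(0.0000−1.0000)/(28.1880−23.4900)=-0.2129; B=V−Δ·S=5.9406
Node (1,1) S=31.3200: V=(p*·0.0000+(1−p*)·0.0000)/1.01=0.0000; Δ=(0.0000−0.0000)/(33.8256−28.1880)=0.0000; B=V−Δ·S=0.0000
Node (0,0) S=29.0000: V=(p*·0.0000+(1−p*)·0.3850)/1.01=0.1483; Δ=(0.0000−0.3850)/(31.3200−26.1000)=-0.0738; B=V−Δ·S=2.2874
Self-financing check: at every node Δ·S+B equals the discounted successor values.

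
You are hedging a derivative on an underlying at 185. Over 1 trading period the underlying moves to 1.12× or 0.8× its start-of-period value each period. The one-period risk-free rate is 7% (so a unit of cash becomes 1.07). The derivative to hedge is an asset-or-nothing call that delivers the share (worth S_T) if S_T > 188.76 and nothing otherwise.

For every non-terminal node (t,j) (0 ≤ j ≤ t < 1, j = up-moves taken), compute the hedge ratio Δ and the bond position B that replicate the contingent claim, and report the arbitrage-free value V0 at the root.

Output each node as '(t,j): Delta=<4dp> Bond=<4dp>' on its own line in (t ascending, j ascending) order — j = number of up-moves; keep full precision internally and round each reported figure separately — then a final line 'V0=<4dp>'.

The replicating-portfolio and risk-neutral prices coincide; use p* = (1.07−0.8)/(1.12−0.8) = 0.8437 for the latter.
Terminal values V(1,·): V(1,0)=0.0000, V(1,1)=207.2000
  t=0,j=0: stock 185.0000 → up 207.2000 (V=207.2000), down 148.0000 (V=0.0000). Price 163.3879; hedge Δ=3.5000, bond B=-484.1121.
Root portfolio cost Δ·185+B reproduces V0=163.3879.

(0,0): Delta=3.5000 Bond=-484.1121
V0=163.3879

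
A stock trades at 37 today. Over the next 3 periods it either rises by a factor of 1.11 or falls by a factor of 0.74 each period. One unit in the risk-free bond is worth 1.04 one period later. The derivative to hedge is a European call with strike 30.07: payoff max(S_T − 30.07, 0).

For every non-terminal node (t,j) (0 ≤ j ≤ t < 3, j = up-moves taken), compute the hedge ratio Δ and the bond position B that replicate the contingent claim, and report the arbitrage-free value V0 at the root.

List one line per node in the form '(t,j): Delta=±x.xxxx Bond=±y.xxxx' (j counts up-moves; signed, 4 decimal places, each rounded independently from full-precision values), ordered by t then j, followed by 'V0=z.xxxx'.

(0,0): Delta=0.8248 Bond=-19.5732
(1,0): Delta=0.2820 Bond=-5.4947
(1,1): Delta=0.9093 Bond=-23.8238
(2,0): Delta=0.0000 Bond=0.0000
(2,1): Delta=0.3259 Bond=-7.0479
(2,2): Delta=1.0000 Bond=-28.9135
V0=10.9453

Risk-neutral probability p* = (R−d)/(u−d) = (1.04−0.74)/(1.11−0.74) = 0.8108.
Payoff layer (t=3): V(3,0)=0.0000, V(3,1)=0.0000, V(3,2)=3.6649, V(3,3)=20.5323
Node (2,0) S=20.2612: V=(p*·0.0000+(1−p*)·0.0000)/1.04=0.0000; Δ=(0.0000−0.0000)/(22.4899−14.9933)=0.0000; B=V−Δ·S=0.0000
Node (2,1) S=30.3918: V=(p*·3.6649+(1−p*)·0.0000)/1.04=2.8572; Δ=(3.6649−0.0000)/(33.7349−22.4899)=0.3259; B=V−Δ·S=-7.0479
Node (2,2) S=45.5877: V=(p*·20.5323+(1−p*)·3.6649)/1.04=16.6742; Δ=(20.5323−3.6649)/(50.6023−33.7349)=1.0000; B=V−Δ·S=-28.9135
Node (1,0) S=27.3800: V=(p*·2.8572+(1−p*)·0.0000)/1.04=2.2276; Δ=(2.8572−0.0000)/(30.3918−20.2612)=0.2820; B=V−Δ·S=-5.4947
Node (1,1) S=41.0700: V=(p*·16.6742+(1−p*)·2.8572)/1.04=13.5194; Δ=(16.6742−2.8572)/(45.5877−30.3918)=0.9093; B=V−Δ·S=-23.8238
Node (0,0) S=37.0000: V=(p*·13.5194+(1−p*)·2.2276)/1.04=10.9453; Δ=(13.5194−2.2276)/(41.0700−27.3800)=0.8248; B=V−Δ·S=-19.5732
Self-financing check: at every node Δ·S+B equals the discounted successor values.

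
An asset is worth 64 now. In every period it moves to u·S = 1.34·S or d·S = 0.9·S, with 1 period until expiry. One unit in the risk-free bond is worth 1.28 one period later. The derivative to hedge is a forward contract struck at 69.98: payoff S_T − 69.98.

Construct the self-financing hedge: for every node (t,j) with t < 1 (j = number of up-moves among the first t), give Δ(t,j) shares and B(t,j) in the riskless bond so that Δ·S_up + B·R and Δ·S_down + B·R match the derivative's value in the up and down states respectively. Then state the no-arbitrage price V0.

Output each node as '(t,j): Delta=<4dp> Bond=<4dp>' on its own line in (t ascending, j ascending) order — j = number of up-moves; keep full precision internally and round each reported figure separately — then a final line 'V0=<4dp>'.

(0,0): Delta=1.0000 Bond=-54.6719
V0=9.3281

Under the risk-neutral measure, an up-move has probability p* = (R−d)/(u−d) = 0.8636 and values discount at R = 1.28.
At expiry t=1: V(1,0)=-12.3800, V(1,1)=15.7800
Node (0,0) S=64.0000: V=(p*·15.7800+(1−p*)·-12.3800)/1.28=9.3281; Δ=(15.7800−-12.3800)/(85.7600−57.6000)=1.0000; B=V−Δ·S=-54.6719
The time-0 hedge costs 9.3281, which is the no-arbitrage price.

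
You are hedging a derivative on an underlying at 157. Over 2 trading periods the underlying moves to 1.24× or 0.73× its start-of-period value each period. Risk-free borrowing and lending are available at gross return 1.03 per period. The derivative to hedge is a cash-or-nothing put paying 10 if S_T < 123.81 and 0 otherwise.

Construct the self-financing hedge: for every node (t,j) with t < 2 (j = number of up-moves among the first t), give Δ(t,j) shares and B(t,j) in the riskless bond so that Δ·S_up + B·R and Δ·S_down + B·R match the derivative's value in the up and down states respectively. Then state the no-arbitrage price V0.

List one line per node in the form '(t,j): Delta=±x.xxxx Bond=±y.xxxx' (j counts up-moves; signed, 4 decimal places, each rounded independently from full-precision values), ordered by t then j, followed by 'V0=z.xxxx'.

No-arbitrage ⇒ martingale measure with p* = (R−d)/(u−d) = 0.5882.
Terminal payoffs: V(2,0)=10.0000, V(2,1)=0.0000, V(2,2)=0.0000
(1,0): S=114.6100. Δ = (V_up−V_dn)/(S_up−S_dn) = (0.0000−10.0000)/(142.1164−83.6653) = -0.1711. V = [p*·0.0000 + (1−p*)·10.0000]/1.03 = 3.9977. B = V − Δ·S = 23.6056.
(1,1): S=194.6800. Δ = (V_up−V_dn)/(S_up−S_dn) = (0.0000−0.0000)/(241.4032−142.1164) = 0.0000. V = [p*·0.0000 + (1−p*)·0.0000]/1.03 = 0.0000. B = V − Δ·S = 0.0000.
(0,0): S=157.0000. Δ = (V_up−V_dn)/(S_up−S_dn) = (0.0000−3.9977)/(194.6800−114.6100) = -0.0499. V = [p*·0.0000 + (1−p*)·3.9977]/1.03 = 1.5982. B = V − Δ·S = 9.4368.
Each (Δ,B) replicates both successor values, so the strategy is self-financing and V0 is arbitrage-free.

(0,0): Delta=-0.0499 Bond=9.4368
(1,0): Delta=-0.1711 Bond=23.6056
(1,1): Delta=0.0000 Bond=0.0000
V0=1.5982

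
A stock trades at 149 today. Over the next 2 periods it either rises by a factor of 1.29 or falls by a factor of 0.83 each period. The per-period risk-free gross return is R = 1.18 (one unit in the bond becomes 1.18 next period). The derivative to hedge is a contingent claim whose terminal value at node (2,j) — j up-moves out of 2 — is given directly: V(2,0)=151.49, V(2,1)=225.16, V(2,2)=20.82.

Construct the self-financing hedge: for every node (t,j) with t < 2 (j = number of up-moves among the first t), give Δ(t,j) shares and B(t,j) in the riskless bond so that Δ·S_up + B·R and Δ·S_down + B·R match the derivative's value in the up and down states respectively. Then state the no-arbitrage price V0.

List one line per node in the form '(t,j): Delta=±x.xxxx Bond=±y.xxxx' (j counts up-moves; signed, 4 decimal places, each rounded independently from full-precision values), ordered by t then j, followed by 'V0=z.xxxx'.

Risk-neutral probability p* = (R−d)/(u−d) = (1.18−0.83)/(1.29−0.83) = 0.7609.
At expiry t=2: V(2,0)=151.4900, V(2,1)=225.1600, V(2,2)=20.8200
  t=1,j=0: stock 123.6700 → up 159.5343 (V=225.1600), down 102.6461 (V=151.4900). Price 175.8841; hedge Δ=1.2950, bond B=15.7319.
  t=1,j=1: stock 192.2100 → up 247.9509 (V=20.8200), down 159.5343 (V=225.1600). Price 59.0542; hedge Δ=-2.3111, bond B=503.2716.
  t=0,j=0: stock 149.0000 → up 192.2100 (V=59.0542), down 123.6700 (V=175.8841). Price 73.7218; hedge Δ=-1.7046, bond B=327.7000.
Each (Δ,B) replicates both successor values, so the strategy is self-financing and V0 is arbitrage-free.

(0,0): Delta=-1.7046 Bond=327.7000
(1,0): Delta=1.2950 Bond=15.7319
(1,1): Delta=-2.3111 Bond=503.2716
V0=73.7218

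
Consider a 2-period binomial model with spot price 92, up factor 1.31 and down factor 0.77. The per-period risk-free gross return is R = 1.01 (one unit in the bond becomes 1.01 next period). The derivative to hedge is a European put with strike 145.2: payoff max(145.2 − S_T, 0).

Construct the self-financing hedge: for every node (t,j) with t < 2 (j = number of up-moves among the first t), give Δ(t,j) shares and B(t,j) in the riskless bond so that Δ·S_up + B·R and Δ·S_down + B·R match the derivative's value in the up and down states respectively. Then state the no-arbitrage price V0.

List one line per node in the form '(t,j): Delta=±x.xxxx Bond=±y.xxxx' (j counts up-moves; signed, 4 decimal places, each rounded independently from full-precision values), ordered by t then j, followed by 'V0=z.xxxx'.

Since d<R<u, set p* = (R−d)/(u−d) = 0.4444; price each node as the discounted p*-expectation of its children.
Payoff layer (t=2): V(2,0)=90.6532, V(2,1)=52.3996, V(2,2)=0.0000
(1,0): S=70.8400. Δ = (V_up−V_dn)/(S_up−S_dn) = (52.3996−90.6532)/(92.8004−54.5468) = -1.0000. V = [p*·52.3996 + (1−p*)·90.6532]/1.01 = 72.9224. B = V − Δ·S = 143.7624.
(1,1): S=120.5200. Δ = (V_up−V_dn)/(S_up−S_dn) = (0.0000−52.3996)/(157.8812−92.8004) = -0.8051. V = [p*·0.0000 + (1−p*)·52.3996]/1.01 = 28.8227. B = V − Δ·S = 125.8590.
(0,0): S=92.0000. Δ = (V_up−V_dn)/(S_up−S_dn) = (28.8227−72.9224)/(120.5200−70.8400) = -0.8877. V = [p*·28.8227 + (1−p*)·72.9224]/1.01 = 52.7946. B = V − Δ·S = 134.4607.
The time-0 hedge costs 52.7946, which is the no-arbitrage price.

(0,0): Delta=-0.8877 Bond=134.4607
(1,0): Delta=-1.0000 Bond=143.7624
(1,1): Delta=-0.8051 Bond=125.8590
V0=52.7946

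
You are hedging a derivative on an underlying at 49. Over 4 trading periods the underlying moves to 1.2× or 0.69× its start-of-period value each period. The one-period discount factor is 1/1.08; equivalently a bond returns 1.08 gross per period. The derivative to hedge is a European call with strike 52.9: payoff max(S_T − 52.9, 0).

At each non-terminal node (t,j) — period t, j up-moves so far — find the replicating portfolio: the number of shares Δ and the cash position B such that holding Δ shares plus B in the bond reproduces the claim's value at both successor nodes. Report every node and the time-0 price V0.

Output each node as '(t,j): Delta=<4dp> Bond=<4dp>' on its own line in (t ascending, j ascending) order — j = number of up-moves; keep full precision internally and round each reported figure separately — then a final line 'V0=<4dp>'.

(0,0): Delta=0.6858 Bond=-19.6552
(1,0): Delta=0.1606 Bond=-3.4692
(1,1): Delta=0.7788 Bond=-26.6918
(2,0): Delta=0.0000 Bond=0.0000
(2,1): Delta=0.1890 Bond=-4.8995
(2,2): Delta=0.8831 Bond=-36.1894
(3,0): Delta=0.0000 Bond=0.0000
(3,1): Delta=0.0000 Bond=0.0000
(3,2): Delta=0.2225 Bond=-6.9196
(3,3): Delta=1.0000 Bond=-48.9815
V0=13.9512

Risk-neutral probability p* = (R−d)/(u−d) = (1.08−0.69)/(1.2−0.69) = 0.7647.
Terminal values V(4,·): V(4,0)=0.0000, V(4,1)=0.0000, V(4,2)=0.0000, V(4,3)=5.5237, V(4,4)=48.7064
Node (3,0) S=16.0969: V=(p*·0.0000+(1−p*)·0.0000)/1.08=0.0000; Δ=(0.0000−0.0000)/(19.3163−11.1069)=0.0000; B=V−Δ·S=0.0000
Node (3,1) S=27.9947: V=(p*·0.0000+(1−p*)·0.0000)/1.08=0.0000; Δ=(0.0000−0.0000)/(33.5936−19.3163)=0.0000; B=V−Δ·S=0.0000
Node (3,2) S=48.6864: V=(p*·5.5237+(1−p*)·0.0000)/1.08=3.9111; Δ=(5.5237−0.0000)/(58.4237−33.5936)=0.2225; B=V−Δ·S=-6.9196
Node (3,3) S=84.6720: V=(p*·48.7064+(1−p*)·5.5237)/1.08=35.6905; Δ=(48.7064−5.5237)/(101.6064−58.4237)=1.0000; B=V−Δ·S=-48.9815
Node (2,0) S=23.3289: V=(p*·0.0000+(1−p*)·0.0000)/1.08=0.0000; Δ=(0.0000−0.0000)/(27.9947−16.0969)=0.0000; B=V−Δ·S=0.0000
Node (2,1) S=40.5720: V=(p*·3.9111+(1−p*)·0.0000)/1.08=2.7693; Δ=(3.9111−0.0000)/(48.6864−27.9947)=0.1890; B=V−Δ·S=-4.8995
Node (2,2) S=70.5600: V=(p*·35.6905+(1−p*)·3.9111)/1.08=26.1232; Δ=(35.6905−3.9111)/(84.6720−48.6864)=0.8831; B=V−Δ·S=-36.1894
Node (1,0) S=33.8100: V=(p*·2.7693+(1−p*)·0.0000)/1.08=1.9608; Δ=(2.7693−0.0000)/(40.5720−23.3289)=0.1606; B=V−Δ·S=-3.4692
Node (1,1) S=58.8000: V=(p*·26.1232+(1−p*)·2.7693)/1.08=19.1001; Δ=(26.1232−2.7693)/(70.5600−40.5720)=0.7788; B=V−Δ·S=-26.6918
Node (0,0) S=49.0000: V=(p*·19.1001+(1−p*)·1.9608)/1.08=13.9512; Δ=(19.1001−1.9608)/(58.8000−33.8100)=0.6858; B=V−Δ·S=-19.6552
The time-0 hedge costs 13.9512, which is the no-arbitrage price.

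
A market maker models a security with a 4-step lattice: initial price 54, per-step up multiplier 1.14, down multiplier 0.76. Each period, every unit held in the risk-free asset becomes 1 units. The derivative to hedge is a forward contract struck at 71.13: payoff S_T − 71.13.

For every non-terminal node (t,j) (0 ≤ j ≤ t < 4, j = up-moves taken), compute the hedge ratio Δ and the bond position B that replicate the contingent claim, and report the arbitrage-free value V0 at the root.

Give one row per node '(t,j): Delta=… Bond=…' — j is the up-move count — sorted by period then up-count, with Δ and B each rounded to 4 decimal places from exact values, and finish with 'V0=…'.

(0,0): Delta=1.0000 Bond=-71.1300
(1,0): Delta=1.0000 Bond=-71.1300
(1,1): Delta=1.0000 Bond=-71.1300
(2,0): Delta=1.0000 Bond=-71.1300
(2,1): Delta=1.0000 Bond=-71.1300
(2,2): Delta=1.0000 Bond=-71.1300
(3,0): Delta=1.0000 Bond=-71.1300
(3,1): Delta=1.0000 Bond=-71.1300
(3,2): Delta=1.0000 Bond=-71.1300
(3,3): Delta=1.0000 Bond=-71.1300
V0=-17.1300

Since d<R<u, set p* = (R−d)/(u−d) = 0.6316; price each node as the discounted p*-expectation of its children.
Terminal payoffs: V(4,0)=-53.1144, V(4,1)=-44.1066, V(4,2)=-30.5950, V(4,3)=-10.3274, V(4,4)=20.0738
(3,0): S=23.7047. Δ = (V_up−V_dn)/(S_up−S_dn) = (-44.1066−-53.1144)/(27.0234−18.0156) = 1.0000. V = [p*·-44.1066 + (1−p*)·-53.1144]/1 = -47.4253. B = V − Δ·S = -71.1300.
(3,1): S=35.5571. Δ = (V_up−V_dn)/(S_up−S_dn) = (-30.5950−-44.1066)/(40.5350−27.0234) = 1.0000. V = [p*·-30.5950 + (1−p*)·-44.1066]/1 = -35.5729. B = V − Δ·S = -71.1300.
(3,2): S=53.3356. Δ = (V_up−V_dn)/(S_up−S_dn) = (-10.3274−-30.5950)/(60.8026−40.5350) = 1.0000. V = [p*·-10.3274 + (1−p*)·-30.5950]/1 = -17.7944. B = V − Δ·S = -71.1300.
(3,3): S=80.0034. Δ = (V_up−V_dn)/(S_up−S_dn) = (20.0738−-10.3274)/(91.2038−60.8026) = 1.0000. V = [p*·20.0738 + (1−p*)·-10.3274]/1 = 8.8734. B = V − Δ·S = -71.1300.
(2,0): S=31.1904. Δ = (V_up−V_dn)/(S_up−S_dn) = (-35.5729−-47.4253)/(35.5571−23.7047) = 1.0000. V = [p*·-35.5729 + (1−p*)·-47.4253]/1 = -39.9396. B = V − Δ·S = -71.1300.
(2,1): S=46.7856. Δ = (V_up−V_dn)/(S_up−S_dn) = (-17.7944−-35.5729)/(53.3356−35.5571) = 1.0000. V = [p*·-17.7944 + (1−p*)·-35.5729]/1 = -24.3444. B = V − Δ·S = -71.1300.
(2,2): S=70.1784. Δ = (V_up−V_dn)/(S_up−S_dn) = (8.8734−-17.7944)/(80.0034−53.3356) = 1.0000. V = [p*·8.8734 + (1−p*)·-17.7944]/1 = -0.9516. B = V − Δ·S = -71.1300.
(1,0): S=41.0400. Δ = (V_up−V_dn)/(S_up−S_dn) = (-24.3444−-39.9396)/(46.7856−31.1904) = 1.0000. V = [p*·-24.3444 + (1−p*)·-39.9396]/1 = -30.0900. B = V − Δ·S = -71.1300.
(1,1): S=61.5600. Δ = (V_up−V_dn)/(S_up−S_dn) = (-0.9516−-24.3444)/(70.1784−46.7856) = 1.0000. V = [p*·-0.9516 + (1−p*)·-24.3444]/1 = -9.5700. B = V − Δ·S = -71.1300.
(0,0): S=54.0000. Δ = (V_up−V_dn)/(S_up−S_dn) = (-9.5700−-30.0900)/(61.5600−41.0400) = 1.0000. V = [p*·-9.5700 + (1−p*)·-30.0900]/1 = -17.1300. B = V − Δ·S = -71.1300.
Check: Δ(0,0)·S0 + B(0,0) = -17.1300 = V0.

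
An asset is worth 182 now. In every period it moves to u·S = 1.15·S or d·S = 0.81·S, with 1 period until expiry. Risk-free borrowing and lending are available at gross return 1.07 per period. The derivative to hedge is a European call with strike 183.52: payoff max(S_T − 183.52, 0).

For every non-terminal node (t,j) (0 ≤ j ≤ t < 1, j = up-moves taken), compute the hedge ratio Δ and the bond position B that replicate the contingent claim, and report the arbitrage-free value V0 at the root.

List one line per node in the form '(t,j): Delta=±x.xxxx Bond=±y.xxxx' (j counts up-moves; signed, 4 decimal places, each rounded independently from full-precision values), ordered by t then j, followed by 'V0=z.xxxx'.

Since d<R<u, set p* = (R−d)/(u−d) = 0.7647; price each node as the discounted p*-expectation of its children.
Payoff layer (t=1): V(1,0)=0.0000, V(1,1)=25.7800
  t=0,j=0: stock 182.0000 → up 209.3000 (V=25.7800), down 147.4200 (V=0.0000). Price 18.4244; hedge Δ=0.4166, bond B=-57.3991.
Self-financing check: at every node Δ·S+B equals the discounted successor values.

(0,0): Delta=0.4166 Bond=-57.3991
V0=18.4244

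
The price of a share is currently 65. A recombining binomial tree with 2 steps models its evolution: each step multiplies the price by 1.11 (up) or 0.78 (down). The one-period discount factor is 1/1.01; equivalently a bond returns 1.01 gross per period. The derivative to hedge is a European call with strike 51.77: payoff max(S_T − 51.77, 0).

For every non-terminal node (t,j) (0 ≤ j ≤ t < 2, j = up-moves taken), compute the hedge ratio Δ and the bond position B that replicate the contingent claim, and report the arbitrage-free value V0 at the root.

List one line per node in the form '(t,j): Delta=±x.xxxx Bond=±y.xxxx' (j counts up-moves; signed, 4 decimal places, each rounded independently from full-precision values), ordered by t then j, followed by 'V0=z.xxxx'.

No-arbitrage ⇒ martingale measure with p* = (R−d)/(u−d) = 0.6970.
Terminal values V(2,·): V(2,0)=0.0000, V(2,1)=4.5070, V(2,2)=28.3165
  t=1,j=0: stock 50.7000 → up 56.2770 (V=4.5070), down 39.5460 (V=0.0000). Price 3.1101; hedge Δ=0.2694, bond B=-10.5474.
  t=1,j=1: stock 72.1500 → up 80.0865 (V=28.3165), down 56.2770 (V=4.5070). Price 20.8926; hedge Δ=1.0000, bond B=-51.2574.
  t=0,j=0: stock 65.0000 → up 72.1500 (V=20.8926), down 50.7000 (V=3.1101). Price 15.3505; hedge Δ=0.8290, bond B=-38.5357.
Self-financing check: at every node Δ·S+B equals the discounted successor values.

(0,0): Delta=0.8290 Bond=-38.5357
(1,0): Delta=0.2694 Bond=-10.5474
(1,1): Delta=1.0000 Bond=-51.2574
V0=15.3505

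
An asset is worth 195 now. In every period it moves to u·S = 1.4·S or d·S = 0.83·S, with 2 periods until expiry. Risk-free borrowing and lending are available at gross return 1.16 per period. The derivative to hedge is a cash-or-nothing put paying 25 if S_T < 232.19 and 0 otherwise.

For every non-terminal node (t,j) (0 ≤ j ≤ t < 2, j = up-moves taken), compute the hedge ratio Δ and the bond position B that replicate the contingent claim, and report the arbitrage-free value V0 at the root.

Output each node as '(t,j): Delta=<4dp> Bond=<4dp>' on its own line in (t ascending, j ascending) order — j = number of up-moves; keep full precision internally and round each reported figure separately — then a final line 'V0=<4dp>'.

Risk-neutral probability p* = (R−d)/(u−d) = (1.16−0.83)/(1.4−0.83) = 0.5789.
Terminal values V(2,·): V(2,0)=25.0000, V(2,1)=25.0000, V(2,2)=0.0000
(1,0): S=161.8500. Δ = (V_up−V_dn)/(S_up−S_dn) = (25.0000−25.0000)/(226.5900−134.3355) = 0.0000. V = [p*·25.0000 + (1−p*)·25.0000]/1.16 = 21.5517. B = V − Δ·S = 21.5517.
(1,1): S=273.0000. Δ = (V_up−V_dn)/(S_up−S_dn) = (0.0000−25.0000)/(382.2000−226.5900) = -0.1607. V = [p*·0.0000 + (1−p*)·25.0000]/1.16 = 9.0744. B = V − Δ·S = 52.9341.
(0,0): S=195.0000. Δ = (V_up−V_dn)/(S_up−S_dn) = (9.0744−21.5517)/(273.0000−161.8500) = -0.1123. V = [p*·9.0744 + (1−p*)·21.5517]/1.16 = 12.3517. B = V − Δ·S = 34.2418.
The time-0 hedge costs 12.3517, which is the no-arbitrage price.

(0,0): Delta=-0.1123 Bond=34.2418
(1,0): Delta=0.0000 Bond=21.5517
(1,1): Delta=-0.1607 Bond=52.9341
V0=12.3517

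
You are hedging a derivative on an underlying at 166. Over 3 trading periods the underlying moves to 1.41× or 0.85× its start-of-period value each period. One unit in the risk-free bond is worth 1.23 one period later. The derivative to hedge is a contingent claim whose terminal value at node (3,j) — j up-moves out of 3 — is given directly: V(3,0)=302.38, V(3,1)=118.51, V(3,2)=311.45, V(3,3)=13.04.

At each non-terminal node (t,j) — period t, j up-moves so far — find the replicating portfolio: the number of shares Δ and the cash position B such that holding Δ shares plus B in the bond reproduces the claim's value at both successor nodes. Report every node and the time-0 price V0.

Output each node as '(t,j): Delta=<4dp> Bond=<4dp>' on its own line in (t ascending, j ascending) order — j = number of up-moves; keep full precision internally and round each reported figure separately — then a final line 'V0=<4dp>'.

(0,0): Delta=-0.5136 Bond=180.5575
(1,0): Delta=0.7390 Bond=45.3399
(1,1): Delta=-0.8713 Bond=305.8075
(2,0): Delta=-2.7376 Bond=472.7385
(2,1): Delta=1.7318 Bond=-141.7442
(2,2): Delta=-1.6147 Bond=621.4583
V0=95.2941

The replicating-portfolio and risk-neutral prices coincide; use p* = (1.23−0.85)/(1.41−0.85) = 0.6786 for the latter.
At expiry t=3: V(3,0)=302.3800, V(3,1)=118.5100, V(3,2)=311.4500, V(3,3)=13.0400
Node (2,0) S=119.9350: V=(p*·118.5100+(1−p*)·302.3800)/1.23=144.3992; Δ=(118.5100−302.3800)/(169.1083−101.9447)=-2.7376; B=V−Δ·S=472.7385
Node (2,1) S=198.9510: V=(p*·311.4500+(1−p*)·118.5100)/1.23=202.7915; Δ=(311.4500−118.5100)/(280.5209−169.1083)=1.7318; B=V−Δ·S=-141.7442
Node (2,2) S=330.0246: V=(p*·13.0400+(1−p*)·311.4500)/1.23=88.5833; Δ=(13.0400−311.4500)/(465.3347−280.5209)=-1.6147; B=V−Δ·S=621.4583
Node (1,0) S=141.1000: V=(p*·202.7915+(1−p*)·144.3992)/1.23=149.6118; Δ=(202.7915−144.3992)/(198.9510−119.9350)=0.7390; B=V−Δ·S=45.3399
Node (1,1) S=234.0600: V=(p*·88.5833+(1−p*)·202.7915)/1.23=101.8643; Δ=(88.5833−202.7915)/(330.0246−198.9510)=-0.8713; B=V−Δ·S=305.8075
Node (0,0) S=166.0000: V=(p*·101.8643+(1−p*)·149.6118)/1.23=95.2941; Δ=(101.8643−149.6118)/(234.0600−141.1000)=-0.5136; B=V−Δ·S=180.5575
Self-financing check: at every node Δ·S+B equals the discounted successor values.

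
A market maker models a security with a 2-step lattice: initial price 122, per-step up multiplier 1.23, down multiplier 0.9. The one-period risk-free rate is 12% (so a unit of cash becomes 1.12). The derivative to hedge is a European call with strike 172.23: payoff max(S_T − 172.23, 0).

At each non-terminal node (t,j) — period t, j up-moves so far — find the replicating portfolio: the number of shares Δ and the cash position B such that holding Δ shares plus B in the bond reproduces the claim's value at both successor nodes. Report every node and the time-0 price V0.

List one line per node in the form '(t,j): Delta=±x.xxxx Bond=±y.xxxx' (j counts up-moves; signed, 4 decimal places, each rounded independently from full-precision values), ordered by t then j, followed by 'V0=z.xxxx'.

(0,0): Delta=0.1825 Bond=-17.8916
(1,0): Delta=0.0000 Bond=0.0000
(1,1): Delta=0.2493 Bond=-30.0580
V0=4.3735

Risk-neutral probability p* = (R−d)/(u−d) = (1.12−0.9)/(1.23−0.9) = 0.6667.
At expiry t=2: V(2,0)=0.0000, V(2,1)=0.0000, V(2,2)=12.3438
(1,0): S=109.8000. Δ = (V_up−V_dn)/(S_up−S_dn) = (0.0000−0.0000)/(135.0540−98.8200) = 0.0000. V = [p*·0.0000 + (1−p*)·0.0000]/1.12 = 0.0000. B = V − Δ·S = 0.0000.
(1,1): S=150.0600. Δ = (V_up−V_dn)/(S_up−S_dn) = (12.3438−0.0000)/(184.5738−135.0540) = 0.2493. V = [p*·12.3438 + (1−p*)·0.0000]/1.12 = 7.3475. B = V − Δ·S = -30.0580.
(0,0): S=122.0000. Δ = (V_up−V_dn)/(S_up−S_dn) = (7.3475−0.0000)/(150.0600−109.8000) = 0.1825. V = [p*·7.3475 + (1−p*)·0.0000]/1.12 = 4.3735. B = V − Δ·S = -17.8916.
The time-0 hedge costs 4.3735, which is the no-arbitrage price.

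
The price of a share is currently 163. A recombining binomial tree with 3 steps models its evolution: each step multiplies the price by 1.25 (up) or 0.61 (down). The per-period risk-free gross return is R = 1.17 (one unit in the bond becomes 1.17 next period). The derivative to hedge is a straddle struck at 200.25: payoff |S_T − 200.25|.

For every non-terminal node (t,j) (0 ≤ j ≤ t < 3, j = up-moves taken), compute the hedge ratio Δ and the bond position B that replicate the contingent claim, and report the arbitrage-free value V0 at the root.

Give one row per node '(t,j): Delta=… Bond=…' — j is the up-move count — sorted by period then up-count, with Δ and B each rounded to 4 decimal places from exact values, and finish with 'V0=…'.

Since d<R<u, set p* = (R−d)/(u−d) = 0.8750; price each node as the discounted p*-expectation of its children.
Terminal payoffs: V(3,0)=163.2521, V(3,1)=124.4346, V(3,2)=44.8906, V(3,3)=118.1094
Node (2,0) S=60.6523: V=(p*·124.4346+(1−p*)·163.2521)/1.17=110.5015; Δ=(124.4346−163.2521)/(75.8154−36.9979)=-1.0000; B=V−Δ·S=171.1538
Node (2,1) S=124.2875: V=(p*·44.8906+(1−p*)·124.4346)/1.17=46.8663; Δ=(44.8906−124.4346)/(155.3594−75.8154)=-1.0000; B=V−Δ·S=171.1538
Node (2,2) S=254.6875: V=(p*·118.1094+(1−p*)·44.8906)/1.17=93.1257; Δ=(118.1094−44.8906)/(318.3594−155.3594)=0.4492; B=V−Δ·S=-21.2786
Node (1,0) S=99.4300: V=(p*·46.8663+(1−p*)·110.5015)/1.17=46.8553; Δ=(46.8663−110.5015)/(124.2875−60.6523)=-1.0000; B=V−Δ·S=146.2853
Node (1,1) S=203.7500: V=(p*·93.1257+(1−p*)·46.8663)/1.17=74.6524; Δ=(93.1257−46.8663)/(254.6875−124.2875)=0.3547; B=V−Δ·S=2.3722
Node (0,0) S=163.0000: V=(p*·74.6524+(1−p*)·46.8553)/1.17=60.8357; Δ=(74.6524−46.8553)/(203.7500−99.4300)=0.2665; B=V−Δ·S=17.4028
The time-0 hedge costs 60.8357, which is the no-arbitrage price.

(0,0): Delta=0.2665 Bond=17.4028
(1,0): Delta=-1.0000 Bond=146.2853
(1,1): Delta=0.3547 Bond=2.3722
(2,0): Delta=-1.0000 Bond=171.1538
(2,1): Delta=-1.0000 Bond=171.1538
(2,2): Delta=0.4492 Bond=-21.2786
V0=60.8357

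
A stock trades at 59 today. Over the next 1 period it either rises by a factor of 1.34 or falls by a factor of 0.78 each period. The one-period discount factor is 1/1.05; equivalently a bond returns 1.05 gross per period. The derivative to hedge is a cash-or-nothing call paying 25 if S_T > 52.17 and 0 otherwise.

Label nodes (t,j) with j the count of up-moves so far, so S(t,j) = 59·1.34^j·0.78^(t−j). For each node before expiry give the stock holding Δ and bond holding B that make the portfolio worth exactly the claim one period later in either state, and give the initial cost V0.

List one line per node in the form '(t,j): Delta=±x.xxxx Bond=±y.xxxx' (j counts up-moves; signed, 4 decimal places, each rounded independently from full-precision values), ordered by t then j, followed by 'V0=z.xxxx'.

The replicating-portfolio and risk-neutral prices coincide; use p* = (1.05−0.78)/(1.34−0.78) = 0.4821 for the latter.
Terminal values V(1,·): V(1,0)=0.0000, V(1,1)=25.0000
(0,0): S=59.0000. Δ = (V_up−V_dn)/(S_up−S_dn) = (25.0000−0.0000)/(79.0600−46.0200) = 0.7567. V = [p*·25.0000 + (1−p*)·0.0000]/1.05 = 11.4796. B = V − Δ·S = -33.1633.
Check: Δ(0,0)·S0 + B(0,0) = 11.4796 = V0.

(0,0): Delta=0.7567 Bond=-33.1633
V0=11.4796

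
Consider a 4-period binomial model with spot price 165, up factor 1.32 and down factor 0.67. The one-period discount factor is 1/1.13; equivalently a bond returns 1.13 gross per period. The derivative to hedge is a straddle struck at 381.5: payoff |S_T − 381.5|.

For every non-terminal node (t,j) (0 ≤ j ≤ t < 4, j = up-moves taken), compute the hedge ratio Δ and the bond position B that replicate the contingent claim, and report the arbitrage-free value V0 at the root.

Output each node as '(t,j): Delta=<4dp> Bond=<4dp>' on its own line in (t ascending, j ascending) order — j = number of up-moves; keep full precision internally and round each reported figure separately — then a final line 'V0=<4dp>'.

Under the risk-neutral measure, an up-move has probability p* = (R−d)/(u−d) = 0.7077 and values discount at R = 1.13.
At expiry t=4: V(4,0)=348.2507, V(4,1)=315.9938, V(4,2)=252.4430, V(4,3)=127.2385, V(4,4)=119.4330
(3,0): S=49.6259. Δ = (V_up−V_dn)/(S_up−S_dn) = (315.9938−348.2507)/(65.5062−33.2493) = -1.0000. V = [p*·315.9938 + (1−p*)·348.2507]/1.13 = 287.9847. B = V − Δ·S = 337.6106.
(3,1): S=97.7704. Δ = (V_up−V_dn)/(S_up−S_dn) = (252.4430−315.9938)/(129.0570−65.5062) = -1.0000. V = [p*·252.4430 + (1−p*)·315.9938]/1.13 = 239.8402. B = V − Δ·S = 337.6106.
(3,2): S=192.6223. Δ = (V_up−V_dn)/(S_up−S_dn) = (127.2385−252.4430)/(254.2615−129.0570) = -1.0000. V = [p*·127.2385 + (1−p*)·252.4430]/1.13 = 144.9883. B = V − Δ·S = 337.6106.
(3,3): S=379.4947. Δ = (V_up−V_dn)/(S_up−S_dn) = (119.4330−127.2385)/(500.9330−254.2615) = -0.0316. V = [p*·119.4330 + (1−p*)·127.2385]/1.13 = 107.7121. B = V − Δ·S = 119.7205.
(2,0): S=74.0685. Δ = (V_up−V_dn)/(S_up−S_dn) = (239.8402−287.9847)/(97.7704−49.6259) = -1.0000. V = [p*·239.8402 + (1−p*)·287.9847]/1.13 = 224.7020. B = V − Δ·S = 298.7705.
(2,1): S=145.9260. Δ = (V_up−V_dn)/(S_up−S_dn) = (144.9883−239.8402)/(192.6223−97.7704) = -1.0000. V = [p*·144.9883 + (1−p*)·239.8402]/1.13 = 152.8445. B = V − Δ·S = 298.7705.
(2,2): S=287.4960. Δ = (V_up−V_dn)/(S_up−S_dn) = (107.7121−144.9883)/(379.4947−192.6223) = -0.1995. V = [p*·107.7121 + (1−p*)·144.9883]/1.13 = 104.9630. B = V − Δ·S = 162.3111.
(1,0): S=110.5500. Δ = (V_up−V_dn)/(S_up−S_dn) = (152.8445−224.7020)/(145.9260−74.0685) = -1.0000. V = [p*·152.8445 + (1−p*)·224.7020]/1.13 = 153.8486. B = V − Δ·S = 264.3986.
(1,1): S=217.8000. Δ = (V_up−V_dn)/(S_up−S_dn) = (104.9630−152.8445)/(287.4960−145.9260) = -0.3382. V = [p*·104.9630 + (1−p*)·152.8445]/1.13 = 105.2736. B = V − Δ·S = 178.9373.
(0,0): S=165.0000. Δ = (V_up−V_dn)/(S_up−S_dn) = (105.2736−153.8486)/(217.8000−110.5500) = -0.4529. V = [p*·105.2736 + (1−p*)·153.8486]/1.13 = 105.7278. B = V − Δ·S = 180.4587.
Each (Δ,B) replicates both successor values, so the strategy is self-financing and V0 is arbitrage-free.

(0,0): Delta=-0.4529 Bond=180.4587
(1,0): Delta=-1.0000 Bond=264.3986
(1,1): Delta=-0.3382 Bond=178.9373
(2,0): Delta=-1.0000 Bond=298.7705
(2,1): Delta=-1.0000 Bond=298.7705
(2,2): Delta=-0.1995 Bond=162.3111
(3,0): Delta=-1.0000 Bond=337.6106
(3,1): Delta=-1.0000 Bond=337.6106
(3,2): Delta=-1.0000 Bond=337.6106
(3,3): Delta=-0.0316 Bond=119.7205
V0=105.7278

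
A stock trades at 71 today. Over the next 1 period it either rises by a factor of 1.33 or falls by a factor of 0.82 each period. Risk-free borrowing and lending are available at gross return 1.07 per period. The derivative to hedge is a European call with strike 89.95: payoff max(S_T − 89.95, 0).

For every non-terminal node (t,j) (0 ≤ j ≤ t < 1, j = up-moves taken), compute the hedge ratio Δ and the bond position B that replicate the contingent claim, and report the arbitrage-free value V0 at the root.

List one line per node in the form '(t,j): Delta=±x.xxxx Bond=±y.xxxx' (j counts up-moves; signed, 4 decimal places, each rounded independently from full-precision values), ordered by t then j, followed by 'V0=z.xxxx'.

(0,0): Delta=0.1237 Bond=-6.7319
V0=2.0524

The replicating-portfolio and risk-neutral prices coincide; use p* = (1.07−0.82)/(1.33−0.82) = 0.4902 for the latter.
Payoff layer (t=1): V(1,0)=0.0000, V(1,1)=4.4800
Node (0,0) S=71.0000: V=(p*·4.4800+(1−p*)·0.0000)/1.07=2.0524; Δ=(4.4800−0.0000)/(94.4300−58.2200)=0.1237; B=V−Δ·S=-6.7319
Root portfolio cost Δ·71+B reproduces V0=2.0524.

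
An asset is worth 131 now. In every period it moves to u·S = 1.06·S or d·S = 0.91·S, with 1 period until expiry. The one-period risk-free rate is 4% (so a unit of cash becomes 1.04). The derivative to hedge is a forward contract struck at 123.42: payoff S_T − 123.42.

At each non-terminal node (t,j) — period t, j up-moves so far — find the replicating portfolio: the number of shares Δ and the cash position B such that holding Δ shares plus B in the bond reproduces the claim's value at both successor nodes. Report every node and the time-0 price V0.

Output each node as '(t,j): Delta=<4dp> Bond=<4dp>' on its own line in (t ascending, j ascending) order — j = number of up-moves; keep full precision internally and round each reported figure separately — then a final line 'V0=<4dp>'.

Under the risk-neutral measure, an up-move has probability p* = (R−d)/(u−d) = 0.8667 and values discount at R = 1.04.
Payoff layer (t=1): V(1,0)=-4.2100, V(1,1)=15.4400
(0,0): S=131.0000. Δ = (V_up−V_dn)/(S_up−S_dn) = (15.4400−-4.2100)/(138.8600−119.2100) = 1.0000. V = [p*·15.4400 + (1−p*)·-4.2100]/1.04 = 12.3269. B = V − Δ·S = -118.6731.
The time-0 hedge costs 12.3269, which is the no-arbitrage price.

(0,0): Delta=1.0000 Bond=-118.6731
V0=12.3269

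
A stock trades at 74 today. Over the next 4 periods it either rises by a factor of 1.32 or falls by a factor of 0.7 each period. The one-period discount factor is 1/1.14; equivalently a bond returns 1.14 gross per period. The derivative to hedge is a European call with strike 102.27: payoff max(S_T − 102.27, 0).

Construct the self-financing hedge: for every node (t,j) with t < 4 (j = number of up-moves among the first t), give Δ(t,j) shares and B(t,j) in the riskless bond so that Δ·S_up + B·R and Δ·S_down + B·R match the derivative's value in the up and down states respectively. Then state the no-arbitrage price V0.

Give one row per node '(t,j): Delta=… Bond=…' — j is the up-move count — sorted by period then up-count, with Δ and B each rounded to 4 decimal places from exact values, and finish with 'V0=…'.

(0,0): Delta=0.6637 Bond=-26.5891
(1,0): Delta=0.2035 Bond=-6.4742
(1,1): Delta=0.7636 Bond=-40.0631
(2,0): Delta=0.0000 Bond=0.0000
(2,1): Delta=0.2477 Bond=-10.3999
(2,2): Delta=0.8755 Bond=-60.1015
(3,0): Delta=0.0000 Bond=0.0000
(3,1): Delta=0.0000 Bond=0.0000
(3,2): Delta=0.3014 Bond=-16.7061
(3,3): Delta=1.0000 Bond=-89.7105
V0=22.5267

Under the risk-neutral measure, an up-move has probability p* = (R−d)/(u−d) = 0.7097 and values discount at R = 1.14.
Terminal values V(4,·): V(4,0)=0.0000, V(4,1)=0.0000, V(4,2)=0.0000, V(4,3)=16.8683, V(4,4)=122.3909
(3,0): S=25.3820. Δ = (V_up−V_dn)/(S_up−S_dn) = (0.0000−0.0000)/(33.5042−17.7674) = 0.0000. V = [p*·0.0000 + (1−p*)·0.0000]/1.14 = 0.0000. B = V − Δ·S = 0.0000.
(3,1): S=47.8632. Δ = (V_up−V_dn)/(S_up−S_dn) = (0.0000−0.0000)/(63.1794−33.5042) = 0.0000. V = [p*·0.0000 + (1−p*)·0.0000]/1.14 = 0.0000. B = V − Δ·S = 0.0000.
(3,2): S=90.2563. Δ = (V_up−V_dn)/(S_up−S_dn) = (16.8683−0.0000)/(119.1383−63.1794) = 0.3014. V = [p*·16.8683 + (1−p*)·0.0000]/1.14 = 10.5009. B = V − Δ·S = -16.7061.
(3,3): S=170.1976. Δ = (V_up−V_dn)/(S_up−S_dn) = (122.3909−16.8683)/(224.6609−119.1383) = 1.0000. V = [p*·122.3909 + (1−p*)·16.8683]/1.14 = 80.4871. B = V − Δ·S = -89.7105.
(2,0): S=36.2600. Δ = (V_up−V_dn)/(S_up−S_dn) = (0.0000−0.0000)/(47.8632−25.3820) = 0.0000. V = [p*·0.0000 + (1−p*)·0.0000]/1.14 = 0.0000. B = V − Δ·S = 0.0000.
(2,1): S=68.3760. Δ = (V_up−V_dn)/(S_up−S_dn) = (10.5009−0.0000)/(90.2563−47.8632) = 0.2477. V = [p*·10.5009 + (1−p*)·0.0000]/1.14 = 6.5371. B = V − Δ·S = -10.3999.
(2,2): S=128.9376. Δ = (V_up−V_dn)/(S_up−S_dn) = (80.4871−10.5009)/(170.1976−90.2563) = 0.8755. V = [p*·80.4871 + (1−p*)·10.5009]/1.14 = 52.7794. B = V − Δ·S = -60.1015.
(1,0): S=51.8000. Δ = (V_up−V_dn)/(S_up−S_dn) = (6.5371−0.0000)/(68.3760−36.2600) = 0.2035. V = [p*·6.5371 + (1−p*)·0.0000]/1.14 = 4.0695. B = V − Δ·S = -6.4742.
(1,1): S=97.6800. Δ = (V_up−V_dn)/(S_up−S_dn) = (52.7794−6.5371)/(128.9376−68.3760) = 0.7636. V = [p*·52.7794 + (1−p*)·6.5371]/1.14 = 34.5213. B = V − Δ·S = -40.0631.
(0,0): S=74.0000. Δ = (V_up−V_dn)/(S_up−S_dn) = (34.5213−4.0695)/(97.6800−51.8000) = 0.6637. V = [p*·34.5213 + (1−p*)·4.0695]/1.14 = 22.5267. B = V − Δ·S = -26.5891.
Each (Δ,B) replicates both successor values, so the strategy is self-financing and V0 is arbitrage-free.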